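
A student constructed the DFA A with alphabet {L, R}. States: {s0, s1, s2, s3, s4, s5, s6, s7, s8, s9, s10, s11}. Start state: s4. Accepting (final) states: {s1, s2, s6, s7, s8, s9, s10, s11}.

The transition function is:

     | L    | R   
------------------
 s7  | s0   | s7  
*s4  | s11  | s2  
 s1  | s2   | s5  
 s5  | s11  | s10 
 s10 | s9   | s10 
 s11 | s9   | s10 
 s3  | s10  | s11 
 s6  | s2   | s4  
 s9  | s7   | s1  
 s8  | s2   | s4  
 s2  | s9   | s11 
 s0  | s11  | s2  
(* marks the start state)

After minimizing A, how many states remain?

5

States {s3,s6,s8} cannot be reached from the start state, so discard them.
P0 = {s1,s2,s7,s9,s10,s11} | {s0,s4,s5}.
Split {s1,s2,s7,s9,s10,s11} by δ(·,L) → {s1,s2,s9,s10,s11} and {s7}.
Refine {s1,s2,s9,s10,s11} on symbol L: members go to different blocks, giving {s1,s2,s10,s11} and {s9}.
On input L, block {s1,s2,s10,s11} splits into {s2,s10,s11} and {s1}.
Stable partition: {s2,s10,s11} | {s0,s4,s5} | {s7} | {s9} | {s1} — 5 equivalence classes.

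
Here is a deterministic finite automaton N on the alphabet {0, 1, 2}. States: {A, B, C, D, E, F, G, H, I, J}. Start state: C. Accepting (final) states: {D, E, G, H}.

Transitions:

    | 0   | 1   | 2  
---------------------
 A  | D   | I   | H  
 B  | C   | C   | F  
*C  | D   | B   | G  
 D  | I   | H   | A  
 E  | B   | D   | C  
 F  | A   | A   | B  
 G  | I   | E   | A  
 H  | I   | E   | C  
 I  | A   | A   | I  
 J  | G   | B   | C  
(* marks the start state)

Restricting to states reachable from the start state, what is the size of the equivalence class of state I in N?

3

First remove the unreachable states {J}; 9 states remain.
Initial partition by acceptance: {D,E,G,H} | {A,B,C,F,I}.
Split {A,B,C,F,I} by δ(·,0) → {B,F,I} and {A,C}.
No further refinement is possible. Final partition (3 blocks): {D,E,G,H} | {B,F,I} | {A,C}.
The equivalence class containing I is {B,F,I}, of size 3.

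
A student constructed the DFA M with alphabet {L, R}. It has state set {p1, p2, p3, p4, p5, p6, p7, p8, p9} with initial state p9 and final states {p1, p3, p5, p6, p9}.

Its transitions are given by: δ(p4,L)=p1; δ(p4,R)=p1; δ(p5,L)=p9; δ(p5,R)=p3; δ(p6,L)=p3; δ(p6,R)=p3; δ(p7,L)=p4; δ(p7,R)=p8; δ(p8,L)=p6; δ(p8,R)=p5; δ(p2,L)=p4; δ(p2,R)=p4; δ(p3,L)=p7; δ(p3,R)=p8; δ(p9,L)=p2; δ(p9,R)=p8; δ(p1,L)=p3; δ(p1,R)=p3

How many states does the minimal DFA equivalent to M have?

Start with accepting vs non-accepting: {p1,p3,p5,p6,p9} | {p2,p4,p7,p8}.
Split {p1,p3,p5,p6,p9} by δ(·,L) → {p1,p5,p6} and {p3,p9}.
Refine {p2,p4,p7,p8} on symbol L: members go to different blocks, giving {p2,p7} and {p4,p8}.
Stable partition: {p1,p5,p6} | {p2,p7} | {p3,p9} | {p4,p8} — 4 equivalence classes.

4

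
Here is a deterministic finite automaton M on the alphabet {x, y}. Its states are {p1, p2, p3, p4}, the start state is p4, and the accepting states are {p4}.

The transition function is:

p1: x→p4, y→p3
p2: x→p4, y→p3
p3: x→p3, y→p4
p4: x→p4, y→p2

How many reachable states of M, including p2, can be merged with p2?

States {p1} cannot be reached from the start state, so discard them.
Start with accepting vs non-accepting: {p4} | {p2,p3}.
Split {p2,p3} by δ(·,x) → {p2} and {p3}.
No further refinement is possible. Final partition (3 blocks): {p4} | {p2} | {p3}.
The equivalence class containing p2 is {p2}, of size 1.

1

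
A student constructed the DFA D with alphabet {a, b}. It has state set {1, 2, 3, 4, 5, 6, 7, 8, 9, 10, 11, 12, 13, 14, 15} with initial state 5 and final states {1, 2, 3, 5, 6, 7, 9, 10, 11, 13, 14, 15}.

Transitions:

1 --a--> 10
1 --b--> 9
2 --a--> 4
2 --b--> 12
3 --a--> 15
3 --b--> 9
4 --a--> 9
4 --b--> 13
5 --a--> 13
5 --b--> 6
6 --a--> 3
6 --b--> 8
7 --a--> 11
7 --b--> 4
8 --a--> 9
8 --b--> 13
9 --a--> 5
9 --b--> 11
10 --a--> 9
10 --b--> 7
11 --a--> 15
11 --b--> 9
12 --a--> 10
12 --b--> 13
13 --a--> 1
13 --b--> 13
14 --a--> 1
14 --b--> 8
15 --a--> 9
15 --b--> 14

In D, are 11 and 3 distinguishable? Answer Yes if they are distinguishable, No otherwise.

No

First remove the unreachable states {2,12}; 13 states remain.
Initial partition by acceptance: {1,3,5,6,7,9,10,11,13,14,15} | {4,8}.
On input b, block {1,3,5,6,7,9,10,11,13,14,15} splits into {1,3,5,9,10,11,13,15} and {6,7,14}.
Split {1,3,5,9,10,11,13,15} by δ(·,b) → {1,3,9,11,13} and {5,10,15}.
On input a, block {1,3,9,11,13} splits into {1,3,9,11} and {13}.
On input a, block {5,10,15} splits into {10,15} and {5}.
Refine {1,3,9,11} on symbol a: members go to different blocks, giving {1,3,11} and {9}.
The partition is now stable with 7 blocks: {1,3,11} | {4,8} | {6,7,14} | {10,15} | {13} | {5} | {9}.
11 and 3 lie in the same block of the stable partition, so they are equivalent — no string distinguishes them.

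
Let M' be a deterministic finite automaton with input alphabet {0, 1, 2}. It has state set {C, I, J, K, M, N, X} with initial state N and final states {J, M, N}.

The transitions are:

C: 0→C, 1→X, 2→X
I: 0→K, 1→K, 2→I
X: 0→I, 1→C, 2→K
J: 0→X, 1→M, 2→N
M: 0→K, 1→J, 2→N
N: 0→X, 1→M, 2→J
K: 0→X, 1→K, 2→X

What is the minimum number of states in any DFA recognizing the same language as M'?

All states are reachable from the start state.
P0 = {J,M,N} | {C,I,K,X}.
No further refinement is possible. Final partition (2 blocks): {J,M,N} | {C,I,K,X}.

2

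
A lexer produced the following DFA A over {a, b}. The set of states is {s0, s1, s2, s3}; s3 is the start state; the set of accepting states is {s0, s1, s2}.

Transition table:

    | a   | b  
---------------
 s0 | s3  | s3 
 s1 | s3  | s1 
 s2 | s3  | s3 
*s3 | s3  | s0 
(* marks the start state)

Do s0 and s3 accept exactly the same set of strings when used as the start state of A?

No

Reachable states from the start: {s0,s3}. Unreachable: {s1,s2} — drop them.
P0 = {s0} | {s3}.
The partition is now stable with 2 blocks: {s0} | {s3}.
s0 and s3 end up in different blocks, so they are distinguishable. For instance, the string 'ε' is accepted from only s0.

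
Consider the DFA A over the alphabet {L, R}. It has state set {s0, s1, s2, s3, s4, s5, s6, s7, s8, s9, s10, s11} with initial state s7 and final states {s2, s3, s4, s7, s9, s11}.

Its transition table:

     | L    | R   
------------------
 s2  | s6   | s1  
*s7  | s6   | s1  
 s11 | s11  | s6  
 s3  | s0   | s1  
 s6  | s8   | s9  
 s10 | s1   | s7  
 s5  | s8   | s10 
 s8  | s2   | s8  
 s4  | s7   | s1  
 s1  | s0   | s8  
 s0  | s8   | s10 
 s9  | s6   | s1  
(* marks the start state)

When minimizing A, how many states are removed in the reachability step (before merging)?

4

Starting at s7 and following transitions, the reachable set is {s0, s1, s2, s6, s7, s8, s9, s10}. That leaves s3, s4, s5, s11 unreachable — 4 in total.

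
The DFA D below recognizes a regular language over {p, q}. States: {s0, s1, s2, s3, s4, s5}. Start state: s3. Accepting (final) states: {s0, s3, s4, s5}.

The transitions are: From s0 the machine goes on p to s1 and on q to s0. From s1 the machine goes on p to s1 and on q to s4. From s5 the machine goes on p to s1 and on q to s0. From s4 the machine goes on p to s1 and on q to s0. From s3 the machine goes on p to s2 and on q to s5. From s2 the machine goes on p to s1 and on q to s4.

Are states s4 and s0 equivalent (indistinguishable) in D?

Yes

Every state is reachable, so we keep all 6.
Start with accepting vs non-accepting: {s0,s3,s4,s5} | {s1,s2}.
Stable partition: {s0,s3,s4,s5} | {s1,s2} — 2 equivalence classes.
s4 and s0 lie in the same block of the stable partition, so they are equivalent — no string distinguishes them.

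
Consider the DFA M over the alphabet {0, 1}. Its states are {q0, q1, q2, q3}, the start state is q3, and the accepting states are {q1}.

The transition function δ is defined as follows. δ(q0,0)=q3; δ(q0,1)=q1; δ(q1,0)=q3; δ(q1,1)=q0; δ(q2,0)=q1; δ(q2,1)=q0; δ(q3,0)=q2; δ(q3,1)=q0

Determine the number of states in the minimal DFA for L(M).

4

All states are reachable from the start state.
Start with accepting vs non-accepting: {q1} | {q0,q2,q3}.
Refine {q0,q2,q3} on symbol 0: members go to different blocks, giving {q0,q3} and {q2}.
Refine {q0,q3} on symbol 0: members go to different blocks, giving {q0} and {q3}.
No further refinement is possible. Final partition (4 blocks): {q1} | {q0} | {q2} | {q3}.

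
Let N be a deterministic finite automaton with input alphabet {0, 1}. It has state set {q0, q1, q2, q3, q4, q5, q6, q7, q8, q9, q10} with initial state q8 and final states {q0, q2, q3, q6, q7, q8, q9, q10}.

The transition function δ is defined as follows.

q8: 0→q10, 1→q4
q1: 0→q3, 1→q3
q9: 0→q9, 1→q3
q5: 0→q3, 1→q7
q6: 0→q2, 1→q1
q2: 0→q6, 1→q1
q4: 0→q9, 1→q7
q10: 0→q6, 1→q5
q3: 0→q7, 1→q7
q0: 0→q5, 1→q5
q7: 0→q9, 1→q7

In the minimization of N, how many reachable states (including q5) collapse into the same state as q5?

States {q0} cannot be reached from the start state, so discard them.
Start with accepting vs non-accepting: {q2,q3,q6,q7,q8,q9,q10} | {q1,q4,q5}.
Split {q2,q3,q6,q7,q8,q9,q10} by δ(·,1) → {q2,q6,q8,q10} and {q3,q7,q9}.
Stable partition: {q2,q6,q8,q10} | {q1,q4,q5} | {q3,q7,q9} — 3 equivalence classes.
State q5 belongs to the block {q1,q4,q5}, which has 3 states.

3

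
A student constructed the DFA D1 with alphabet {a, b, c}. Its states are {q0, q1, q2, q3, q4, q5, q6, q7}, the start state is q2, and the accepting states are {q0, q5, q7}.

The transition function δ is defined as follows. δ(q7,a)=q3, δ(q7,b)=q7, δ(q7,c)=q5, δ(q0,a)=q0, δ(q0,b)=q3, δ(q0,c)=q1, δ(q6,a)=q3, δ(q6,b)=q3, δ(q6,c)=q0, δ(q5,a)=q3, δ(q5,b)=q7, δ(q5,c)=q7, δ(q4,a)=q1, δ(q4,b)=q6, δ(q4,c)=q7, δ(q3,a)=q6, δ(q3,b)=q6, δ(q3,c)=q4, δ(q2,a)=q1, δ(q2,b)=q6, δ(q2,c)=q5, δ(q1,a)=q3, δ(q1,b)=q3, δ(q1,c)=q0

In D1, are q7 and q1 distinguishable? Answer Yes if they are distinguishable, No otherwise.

Yes

All states are reachable from the start state.
Initial partition by acceptance: {q0,q5,q7} | {q1,q2,q3,q4,q6}.
Refine {q0,q5,q7} on symbol a: members go to different blocks, giving {q5,q7} and {q0}.
Refine {q1,q2,q3,q4,q6} on symbol c: members go to different blocks, giving {q1,q6} and {q2,q4} and {q3}.
No further refinement is possible. Final partition (5 blocks): {q5,q7} | {q1,q6} | {q0} | {q2,q4} | {q3}.
q7 and q1 end up in different blocks, so they are distinguishable. For instance, the string 'ε' is accepted from only q7.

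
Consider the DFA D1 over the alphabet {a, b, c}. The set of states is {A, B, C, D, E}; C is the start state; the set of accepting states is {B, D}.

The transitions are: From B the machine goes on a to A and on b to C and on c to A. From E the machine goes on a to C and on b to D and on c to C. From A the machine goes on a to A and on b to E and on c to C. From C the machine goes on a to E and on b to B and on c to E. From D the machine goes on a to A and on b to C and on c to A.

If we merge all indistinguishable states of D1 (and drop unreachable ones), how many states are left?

Initial partition by acceptance: {B,D} | {A,C,E}.
Split {A,C,E} by δ(·,b) → {C,E} and {A}.
No further refinement is possible. Final partition (3 blocks): {B,D} | {C,E} | {A}.

3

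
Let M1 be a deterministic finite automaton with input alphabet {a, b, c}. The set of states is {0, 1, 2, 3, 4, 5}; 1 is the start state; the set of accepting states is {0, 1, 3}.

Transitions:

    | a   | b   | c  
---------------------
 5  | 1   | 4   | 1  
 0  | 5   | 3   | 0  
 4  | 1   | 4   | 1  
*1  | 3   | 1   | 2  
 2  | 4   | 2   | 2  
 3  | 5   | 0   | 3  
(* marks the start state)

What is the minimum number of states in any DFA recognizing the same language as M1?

4

All states are reachable from the start state.
P0 = {0,1,3} | {2,4,5}.
Split {0,1,3} by δ(·,a) → {0,3} and {1}.
Split {2,4,5} by δ(·,a) → {4,5} and {2}.
The partition is now stable with 4 blocks: {0,3} | {4,5} | {1} | {2}.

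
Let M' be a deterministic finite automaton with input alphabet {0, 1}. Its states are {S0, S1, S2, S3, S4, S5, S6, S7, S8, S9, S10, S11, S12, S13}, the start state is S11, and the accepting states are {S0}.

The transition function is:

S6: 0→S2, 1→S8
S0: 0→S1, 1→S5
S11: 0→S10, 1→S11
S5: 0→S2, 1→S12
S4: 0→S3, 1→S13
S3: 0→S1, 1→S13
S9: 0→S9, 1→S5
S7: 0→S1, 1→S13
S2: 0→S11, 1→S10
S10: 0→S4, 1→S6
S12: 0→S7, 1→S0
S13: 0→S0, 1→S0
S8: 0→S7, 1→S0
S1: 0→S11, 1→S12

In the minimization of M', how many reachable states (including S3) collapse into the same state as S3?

States {S9} cannot be reached from the start state, so discard them.
Initial partition by acceptance: {S0} | {S1,S2,S3,S4,S5,S6,S7,S8,S10,S11,S12,S13}.
Refine {S1,S2,S3,S4,S5,S6,S7,S8,S10,S11,S12,S13} on symbol 0: members go to different blocks, giving {S1,S2,S3,S4,S5,S6,S7,S8,S10,S11,S12} and {S13}.
Split {S1,S2,S3,S4,S5,S6,S7,S8,S10,S11,S12} by δ(·,1) → {S1,S2,S5,S6,S10,S11} and {S3,S4,S7} and {S8,S12}.
On input 0, block {S1,S2,S5,S6,S10,S11} splits into {S1,S2,S5,S6,S11} and {S10}.
Refine {S1,S2,S5,S6,S11} on symbol 0: members go to different blocks, giving {S1,S2,S5,S6} and {S11}.
Split {S1,S2,S5,S6} by δ(·,0) → {S1,S2} and {S5,S6}.
Refine {S1,S2} on symbol 1: members go to different blocks, giving {S1} and {S2}.
Refine {S3,S4,S7} on symbol 0: members go to different blocks, giving {S3,S7} and {S4}.
Stable partition: {S0} | {S1} | {S13} | {S3,S7} | {S8,S12} | {S10} | {S11} | {S5,S6} | {S2} | {S4} — 10 equivalence classes.
The equivalence class containing S3 is {S3,S7}, of size 2.

2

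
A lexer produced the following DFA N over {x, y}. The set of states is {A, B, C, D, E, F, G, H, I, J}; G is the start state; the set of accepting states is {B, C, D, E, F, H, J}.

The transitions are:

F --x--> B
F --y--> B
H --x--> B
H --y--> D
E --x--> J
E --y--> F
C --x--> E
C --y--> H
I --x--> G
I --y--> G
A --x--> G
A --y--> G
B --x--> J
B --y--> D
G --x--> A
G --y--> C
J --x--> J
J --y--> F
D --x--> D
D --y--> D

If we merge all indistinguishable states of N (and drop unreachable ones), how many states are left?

States {I} cannot be reached from the start state, so discard them.
Start with accepting vs non-accepting: {B,C,D,E,F,H,J} | {A,G}.
Refine {A,G} on symbol y: members go to different blocks, giving {A} and {G}.
The partition is now stable with 3 blocks: {B,C,D,E,F,H,J} | {A} | {G}.

3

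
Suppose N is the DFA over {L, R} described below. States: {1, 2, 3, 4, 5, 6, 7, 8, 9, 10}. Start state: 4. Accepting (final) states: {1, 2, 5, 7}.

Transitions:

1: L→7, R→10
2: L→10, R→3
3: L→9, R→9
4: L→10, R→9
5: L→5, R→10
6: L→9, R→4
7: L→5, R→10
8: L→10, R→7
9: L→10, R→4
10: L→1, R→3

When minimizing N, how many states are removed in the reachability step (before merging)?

3

Starting at 4 and following transitions, the reachable set is {1, 3, 4, 5, 7, 9, 10}. That leaves 2, 6, 8 unreachable — 3 in total.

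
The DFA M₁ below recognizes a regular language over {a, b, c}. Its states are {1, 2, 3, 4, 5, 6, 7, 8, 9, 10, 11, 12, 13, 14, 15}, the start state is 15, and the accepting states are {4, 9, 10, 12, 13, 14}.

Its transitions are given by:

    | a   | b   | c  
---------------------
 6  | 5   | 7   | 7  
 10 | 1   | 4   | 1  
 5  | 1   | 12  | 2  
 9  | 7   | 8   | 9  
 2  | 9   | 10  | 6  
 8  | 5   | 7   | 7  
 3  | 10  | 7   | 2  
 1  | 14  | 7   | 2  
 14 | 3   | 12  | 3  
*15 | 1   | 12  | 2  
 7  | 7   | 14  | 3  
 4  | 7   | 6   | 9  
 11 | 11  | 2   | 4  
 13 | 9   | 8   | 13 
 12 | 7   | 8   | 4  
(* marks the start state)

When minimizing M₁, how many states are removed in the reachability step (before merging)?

2

Starting at 15 and following transitions, the reachable set is {1, 2, 3, 4, 5, 6, 7, 8, 9, 10, 12, 14, 15}. That leaves 11, 13 unreachable — 2 in total.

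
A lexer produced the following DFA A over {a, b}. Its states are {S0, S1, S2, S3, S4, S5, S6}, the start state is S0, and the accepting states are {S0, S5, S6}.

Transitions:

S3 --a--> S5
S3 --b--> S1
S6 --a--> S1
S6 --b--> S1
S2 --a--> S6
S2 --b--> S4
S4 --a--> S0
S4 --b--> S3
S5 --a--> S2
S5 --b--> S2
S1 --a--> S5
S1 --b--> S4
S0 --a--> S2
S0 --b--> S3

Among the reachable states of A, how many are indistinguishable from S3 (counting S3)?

4

All states are reachable from the start state.
Start with accepting vs non-accepting: {S0,S5,S6} | {S1,S2,S3,S4}.
No further refinement is possible. Final partition (2 blocks): {S0,S5,S6} | {S1,S2,S3,S4}.
The equivalence class containing S3 is {S1,S2,S3,S4}, of size 4.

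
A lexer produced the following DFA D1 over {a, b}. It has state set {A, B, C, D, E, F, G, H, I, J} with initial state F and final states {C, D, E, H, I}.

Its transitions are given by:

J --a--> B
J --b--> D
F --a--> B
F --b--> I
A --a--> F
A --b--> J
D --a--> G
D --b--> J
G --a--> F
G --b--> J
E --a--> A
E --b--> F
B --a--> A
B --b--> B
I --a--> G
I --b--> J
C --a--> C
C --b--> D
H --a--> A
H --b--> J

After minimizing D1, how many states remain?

States {C,E,H} cannot be reached from the start state, so discard them.
Initial partition by acceptance: {D,I} | {A,B,F,G,J}.
Split {A,B,F,G,J} by δ(·,b) → {A,B,G} and {F,J}.
Refine {A,B,G} on symbol a: members go to different blocks, giving {A,G} and {B}.
No further refinement is possible. Final partition (4 blocks): {D,I} | {A,G} | {F,J} | {B}.

4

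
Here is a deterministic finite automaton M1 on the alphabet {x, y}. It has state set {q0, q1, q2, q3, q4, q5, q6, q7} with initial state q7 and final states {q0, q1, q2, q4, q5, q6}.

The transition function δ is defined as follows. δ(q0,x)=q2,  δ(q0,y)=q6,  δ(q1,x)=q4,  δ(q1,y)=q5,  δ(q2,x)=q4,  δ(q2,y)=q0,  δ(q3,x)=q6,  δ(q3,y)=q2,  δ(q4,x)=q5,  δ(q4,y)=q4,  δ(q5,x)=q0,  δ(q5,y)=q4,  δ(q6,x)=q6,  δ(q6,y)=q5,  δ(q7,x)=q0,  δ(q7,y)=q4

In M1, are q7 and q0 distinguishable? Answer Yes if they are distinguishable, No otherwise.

Yes

First remove the unreachable states {q1,q3}; 6 states remain.
Start with accepting vs non-accepting: {q0,q2,q4,q5,q6} | {q7}.
Stable partition: {q0,q2,q4,q5,q6} | {q7} — 2 equivalence classes.
q7 and q0 end up in different blocks, so they are distinguishable. For instance, the string 'ε' is accepted from only q0.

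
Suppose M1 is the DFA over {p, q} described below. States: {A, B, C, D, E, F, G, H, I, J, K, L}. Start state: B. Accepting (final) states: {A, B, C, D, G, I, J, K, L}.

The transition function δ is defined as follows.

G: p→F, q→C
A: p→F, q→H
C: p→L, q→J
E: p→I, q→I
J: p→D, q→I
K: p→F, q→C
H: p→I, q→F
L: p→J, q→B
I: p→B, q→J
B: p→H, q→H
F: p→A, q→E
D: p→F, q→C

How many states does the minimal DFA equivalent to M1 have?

First remove the unreachable states {G,K}; 10 states remain.
P0 = {A,B,C,D,I,J,L} | {E,F,H}.
On input p, block {A,B,C,D,I,J,L} splits into {C,I,J,L} and {A,B,D}.
On input p, block {C,I,J,L} splits into {C,L} and {I,J}.
Refine {C,L} on symbol p: members go to different blocks, giving {C} and {L}.
Refine {E,F,H} on symbol p: members go to different blocks, giving {E,H} and {F}.
Refine {E,H} on symbol q: members go to different blocks, giving {E} and {H}.
Split {A,B,D} by δ(·,p) → {A,D} and {B}.
Split {A,D} by δ(·,q) → {A} and {D}.
Split {I,J} by δ(·,p) → {I} and {J}.
Stable partition: {C} | {E} | {A} | {I} | {L} | {F} | {H} | {B} | {D} | {J} — 10 equivalence classes.

10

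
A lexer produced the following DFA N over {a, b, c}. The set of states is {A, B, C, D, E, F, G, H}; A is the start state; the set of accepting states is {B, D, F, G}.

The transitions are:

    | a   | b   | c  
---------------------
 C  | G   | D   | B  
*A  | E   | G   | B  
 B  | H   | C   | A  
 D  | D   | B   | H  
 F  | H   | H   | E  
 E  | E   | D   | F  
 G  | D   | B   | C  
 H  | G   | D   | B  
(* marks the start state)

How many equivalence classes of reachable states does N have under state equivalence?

P0 = {B,D,F,G} | {A,C,E,H}.
Refine {B,D,F,G} on symbol a: members go to different blocks, giving {B,F} and {D,G}.
On input a, block {A,C,E,H} splits into {A,E} and {C,H}.
The partition is now stable with 4 blocks: {B,F} | {A,E} | {D,G} | {C,H}.

4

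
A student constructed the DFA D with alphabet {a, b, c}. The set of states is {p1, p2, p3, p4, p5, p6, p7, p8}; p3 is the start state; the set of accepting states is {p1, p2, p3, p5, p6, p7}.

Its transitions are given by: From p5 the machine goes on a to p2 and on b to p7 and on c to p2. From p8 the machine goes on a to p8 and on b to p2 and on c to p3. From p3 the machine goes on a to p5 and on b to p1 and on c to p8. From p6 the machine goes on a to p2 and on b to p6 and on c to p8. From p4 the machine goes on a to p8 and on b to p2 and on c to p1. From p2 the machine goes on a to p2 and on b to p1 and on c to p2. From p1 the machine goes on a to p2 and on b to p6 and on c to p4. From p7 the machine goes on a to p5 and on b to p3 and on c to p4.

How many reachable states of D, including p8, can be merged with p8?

2

Start with accepting vs non-accepting: {p1,p2,p3,p5,p6,p7} | {p4,p8}.
Refine {p1,p2,p3,p5,p6,p7} on symbol c: members go to different blocks, giving {p1,p3,p6,p7} and {p2,p5}.
The partition is now stable with 3 blocks: {p1,p3,p6,p7} | {p4,p8} | {p2,p5}.
State p8 belongs to the block {p4,p8}, which has 2 states.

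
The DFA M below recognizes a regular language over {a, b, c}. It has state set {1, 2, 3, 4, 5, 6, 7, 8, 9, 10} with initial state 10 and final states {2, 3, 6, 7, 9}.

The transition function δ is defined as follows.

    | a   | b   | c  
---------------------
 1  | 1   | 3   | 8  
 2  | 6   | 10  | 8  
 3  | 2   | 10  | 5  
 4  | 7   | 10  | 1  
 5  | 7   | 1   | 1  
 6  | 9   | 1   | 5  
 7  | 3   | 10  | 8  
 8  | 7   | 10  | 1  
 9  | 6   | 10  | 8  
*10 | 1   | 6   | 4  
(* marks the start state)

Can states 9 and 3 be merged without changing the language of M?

Every state is reachable, so we keep all 10.
Start with accepting vs non-accepting: {2,3,6,7,9} | {1,4,5,8,10}.
Refine {1,4,5,8,10} on symbol a: members go to different blocks, giving {4,5,8} and {1,10}.
The partition is now stable with 3 blocks: {2,3,6,7,9} | {4,5,8} | {1,10}.
9 and 3 lie in the same block of the stable partition, so they are equivalent — no string distinguishes them.

Yes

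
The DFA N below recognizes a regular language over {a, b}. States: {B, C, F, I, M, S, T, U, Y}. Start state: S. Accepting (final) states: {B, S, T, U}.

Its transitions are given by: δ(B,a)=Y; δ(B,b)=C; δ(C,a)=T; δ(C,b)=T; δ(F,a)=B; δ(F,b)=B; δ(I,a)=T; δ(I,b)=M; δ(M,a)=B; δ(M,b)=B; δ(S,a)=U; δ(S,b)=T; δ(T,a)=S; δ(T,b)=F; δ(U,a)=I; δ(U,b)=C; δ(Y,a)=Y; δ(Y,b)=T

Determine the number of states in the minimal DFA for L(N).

8

Every state is reachable, so we keep all 9.
P0 = {B,S,T,U} | {C,F,I,M,Y}.
Split {B,S,T,U} by δ(·,a) → {S,T} and {B,U}.
Refine {S,T} on symbol a: members go to different blocks, giving {T} and {S}.
Split {C,F,I,M,Y} by δ(·,a) → {C,I} and {F,M} and {Y}.
On input b, block {C,I} splits into {I} and {C}.
On input a, block {B,U} splits into {B} and {U}.
No further refinement is possible. Final partition (8 blocks): {T} | {I} | {B} | {S} | {F,M} | {Y} | {C} | {U}.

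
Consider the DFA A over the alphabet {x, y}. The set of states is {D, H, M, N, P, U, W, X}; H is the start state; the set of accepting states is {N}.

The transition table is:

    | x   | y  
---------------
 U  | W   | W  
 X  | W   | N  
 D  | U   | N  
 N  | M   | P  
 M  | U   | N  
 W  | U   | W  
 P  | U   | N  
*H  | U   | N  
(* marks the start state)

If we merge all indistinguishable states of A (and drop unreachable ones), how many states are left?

Reachable states from the start: {H,M,N,P,U,W}. Unreachable: {D,X} — drop them.
Initial partition by acceptance: {N} | {H,M,P,U,W}.
Refine {H,M,P,U,W} on symbol y: members go to different blocks, giving {H,M,P} and {U,W}.
The partition is now stable with 3 blocks: {N} | {H,M,P} | {U,W}.

3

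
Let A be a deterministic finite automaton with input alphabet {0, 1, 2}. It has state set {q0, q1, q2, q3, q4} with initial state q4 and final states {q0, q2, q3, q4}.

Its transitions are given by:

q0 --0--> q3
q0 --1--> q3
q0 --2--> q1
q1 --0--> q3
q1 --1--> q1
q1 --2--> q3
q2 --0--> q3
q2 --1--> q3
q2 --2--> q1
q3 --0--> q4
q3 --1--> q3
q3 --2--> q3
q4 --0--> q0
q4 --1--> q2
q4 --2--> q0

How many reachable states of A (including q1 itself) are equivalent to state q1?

Every state is reachable, so we keep all 5.
P0 = {q0,q2,q3,q4} | {q1}.
Split {q0,q2,q3,q4} by δ(·,2) → {q0,q2} and {q3,q4}.
Refine {q3,q4} on symbol 0: members go to different blocks, giving {q3} and {q4}.
The partition is now stable with 4 blocks: {q0,q2} | {q1} | {q3} | {q4}.
The equivalence class containing q1 is {q1}, of size 1.

1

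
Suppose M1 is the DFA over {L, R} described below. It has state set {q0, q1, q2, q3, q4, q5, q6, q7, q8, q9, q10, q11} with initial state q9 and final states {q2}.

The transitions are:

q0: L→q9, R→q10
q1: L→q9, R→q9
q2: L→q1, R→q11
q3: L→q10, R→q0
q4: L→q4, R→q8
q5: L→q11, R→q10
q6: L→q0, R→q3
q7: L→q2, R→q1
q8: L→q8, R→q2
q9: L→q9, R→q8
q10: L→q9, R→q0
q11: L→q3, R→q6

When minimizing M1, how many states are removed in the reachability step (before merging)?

3

BFS from q9 reaches {q0, q1, q2, q3, q6, q8, q9, q10, q11}; the 3 state(s) q4, q5, q7 are never visited.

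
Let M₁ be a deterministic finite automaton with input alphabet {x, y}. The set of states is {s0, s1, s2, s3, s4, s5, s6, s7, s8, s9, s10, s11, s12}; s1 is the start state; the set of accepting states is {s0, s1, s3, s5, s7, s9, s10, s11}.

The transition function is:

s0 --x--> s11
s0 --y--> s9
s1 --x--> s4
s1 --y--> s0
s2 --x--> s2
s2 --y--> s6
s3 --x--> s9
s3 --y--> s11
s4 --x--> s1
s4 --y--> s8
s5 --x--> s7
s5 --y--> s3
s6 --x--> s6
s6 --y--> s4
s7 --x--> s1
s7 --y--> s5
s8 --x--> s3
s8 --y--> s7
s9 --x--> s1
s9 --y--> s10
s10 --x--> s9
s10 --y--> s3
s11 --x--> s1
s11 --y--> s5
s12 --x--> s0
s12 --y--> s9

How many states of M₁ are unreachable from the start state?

BFS from s1 reaches {s0, s1, s3, s4, s5, s7, s8, s9, s10, s11}; the 3 state(s) s2, s6, s12 are never visited.

3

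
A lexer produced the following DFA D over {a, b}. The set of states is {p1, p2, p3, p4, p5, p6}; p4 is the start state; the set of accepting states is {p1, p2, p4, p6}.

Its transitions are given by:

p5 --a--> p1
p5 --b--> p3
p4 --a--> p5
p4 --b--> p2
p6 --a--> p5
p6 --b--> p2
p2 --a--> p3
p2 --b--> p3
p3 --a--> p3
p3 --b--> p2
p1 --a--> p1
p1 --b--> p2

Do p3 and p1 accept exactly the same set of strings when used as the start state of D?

Reachable states from the start: {p1,p2,p3,p4,p5}. Unreachable: {p6} — drop them.
Start with accepting vs non-accepting: {p1,p2,p4} | {p3,p5}.
On input a, block {p1,p2,p4} splits into {p2,p4} and {p1}.
On input b, block {p2,p4} splits into {p2} and {p4}.
Refine {p3,p5} on symbol a: members go to different blocks, giving {p3} and {p5}.
No further refinement is possible. Final partition (5 blocks): {p2} | {p3} | {p1} | {p4} | {p5}.
p3 and p1 end up in different blocks, so they are distinguishable. For instance, the string 'ε' is accepted from only p1.

No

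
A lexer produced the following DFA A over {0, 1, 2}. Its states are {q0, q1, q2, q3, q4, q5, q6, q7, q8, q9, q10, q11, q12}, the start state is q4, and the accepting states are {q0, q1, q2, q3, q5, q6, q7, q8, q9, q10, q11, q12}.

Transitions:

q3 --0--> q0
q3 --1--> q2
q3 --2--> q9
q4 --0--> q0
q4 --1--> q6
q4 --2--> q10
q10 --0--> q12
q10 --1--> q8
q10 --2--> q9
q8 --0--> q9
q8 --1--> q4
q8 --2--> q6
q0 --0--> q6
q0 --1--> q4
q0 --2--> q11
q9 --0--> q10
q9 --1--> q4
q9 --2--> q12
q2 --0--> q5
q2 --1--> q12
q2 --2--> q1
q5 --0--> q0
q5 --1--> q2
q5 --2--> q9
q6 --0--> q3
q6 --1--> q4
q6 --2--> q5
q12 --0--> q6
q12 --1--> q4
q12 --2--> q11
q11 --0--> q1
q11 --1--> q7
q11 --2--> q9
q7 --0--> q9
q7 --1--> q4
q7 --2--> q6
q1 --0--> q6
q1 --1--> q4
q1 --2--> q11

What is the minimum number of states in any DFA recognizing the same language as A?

8

Every state is reachable, so we keep all 13.
Start with accepting vs non-accepting: {q0,q1,q2,q3,q5,q6,q7,q8,q9,q10,q11,q12} | {q4}.
On input 1, block {q0,q1,q2,q3,q5,q6,q7,q8,q9,q10,q11,q12} splits into {q0,q1,q6,q7,q8,q9,q12} and {q2,q3,q5,q10,q11}.
On input 0, block {q0,q1,q6,q7,q8,q9,q12} splits into {q0,q1,q7,q8,q12} and {q6,q9}.
On input 2, block {q0,q1,q7,q8,q12} splits into {q0,q1,q12} and {q7,q8}.
Split {q2,q3,q5,q10,q11} by δ(·,0) → {q3,q5,q10,q11} and {q2}.
Split {q3,q5,q10,q11} by δ(·,1) → {q3,q5} and {q10,q11}.
Split {q6,q9} by δ(·,0) → {q6} and {q9}.
No further refinement is possible. Final partition (8 blocks): {q0,q1,q12} | {q4} | {q3,q5} | {q6} | {q7,q8} | {q2} | {q10,q11} | {q9}.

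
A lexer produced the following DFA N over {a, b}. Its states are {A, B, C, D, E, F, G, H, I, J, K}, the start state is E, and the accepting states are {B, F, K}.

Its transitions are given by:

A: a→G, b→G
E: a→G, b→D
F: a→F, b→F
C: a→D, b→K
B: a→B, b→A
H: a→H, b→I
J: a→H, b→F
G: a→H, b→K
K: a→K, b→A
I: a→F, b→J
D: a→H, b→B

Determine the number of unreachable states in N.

1

No path from E leads to C; the other 10 states are all reachable.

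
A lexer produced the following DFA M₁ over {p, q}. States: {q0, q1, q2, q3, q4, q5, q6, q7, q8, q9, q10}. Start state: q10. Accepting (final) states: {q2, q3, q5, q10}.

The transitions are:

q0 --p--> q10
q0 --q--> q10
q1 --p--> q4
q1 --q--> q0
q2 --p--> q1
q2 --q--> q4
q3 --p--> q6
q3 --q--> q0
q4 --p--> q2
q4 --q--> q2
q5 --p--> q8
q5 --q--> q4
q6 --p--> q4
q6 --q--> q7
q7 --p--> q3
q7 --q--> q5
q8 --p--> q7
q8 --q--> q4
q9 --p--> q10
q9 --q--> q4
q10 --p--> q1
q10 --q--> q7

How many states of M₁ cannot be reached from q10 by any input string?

No path from q10 leads to q9; the other 10 states are all reachable.

1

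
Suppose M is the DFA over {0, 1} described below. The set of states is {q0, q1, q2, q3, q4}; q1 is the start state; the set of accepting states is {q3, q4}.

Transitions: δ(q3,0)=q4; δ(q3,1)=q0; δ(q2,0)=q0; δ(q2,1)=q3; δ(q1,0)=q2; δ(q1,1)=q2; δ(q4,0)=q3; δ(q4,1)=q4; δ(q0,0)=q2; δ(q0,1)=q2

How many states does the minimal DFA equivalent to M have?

4

Initial partition by acceptance: {q3,q4} | {q0,q1,q2}.
Refine {q3,q4} on symbol 1: members go to different blocks, giving {q3} and {q4}.
Refine {q0,q1,q2} on symbol 1: members go to different blocks, giving {q0,q1} and {q2}.
No further refinement is possible. Final partition (4 blocks): {q3} | {q0,q1} | {q4} | {q2}.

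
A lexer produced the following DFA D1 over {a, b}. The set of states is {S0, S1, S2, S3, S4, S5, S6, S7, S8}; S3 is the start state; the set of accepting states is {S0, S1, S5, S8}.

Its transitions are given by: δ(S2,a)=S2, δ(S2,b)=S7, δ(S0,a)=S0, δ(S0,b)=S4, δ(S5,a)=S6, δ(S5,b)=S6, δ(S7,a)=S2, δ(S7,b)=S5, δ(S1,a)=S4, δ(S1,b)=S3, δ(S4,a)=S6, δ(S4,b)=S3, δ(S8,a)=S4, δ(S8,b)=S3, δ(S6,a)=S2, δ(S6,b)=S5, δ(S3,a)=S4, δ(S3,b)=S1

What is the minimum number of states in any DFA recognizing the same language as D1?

States {S0,S8} cannot be reached from the start state, so discard them.
Initial partition by acceptance: {S1,S5} | {S2,S3,S4,S6,S7}.
On input b, block {S2,S3,S4,S6,S7} splits into {S3,S6,S7} and {S2,S4}.
On input a, block {S1,S5} splits into {S1} and {S5}.
Split {S3,S6,S7} by δ(·,b) → {S6,S7} and {S3}.
Refine {S2,S4} on symbol a: members go to different blocks, giving {S2} and {S4}.
The partition is now stable with 6 blocks: {S1} | {S6,S7} | {S2} | {S5} | {S3} | {S4}.

6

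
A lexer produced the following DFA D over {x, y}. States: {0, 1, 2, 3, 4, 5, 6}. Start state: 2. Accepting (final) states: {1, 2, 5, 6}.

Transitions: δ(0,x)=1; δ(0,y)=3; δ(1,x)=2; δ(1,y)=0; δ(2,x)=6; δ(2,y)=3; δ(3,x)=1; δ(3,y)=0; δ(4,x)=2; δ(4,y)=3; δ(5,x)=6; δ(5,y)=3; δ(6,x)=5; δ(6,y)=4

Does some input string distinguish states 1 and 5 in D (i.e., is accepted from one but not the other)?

P0 = {1,2,5,6} | {0,3,4}.
No further refinement is possible. Final partition (2 blocks): {1,2,5,6} | {0,3,4}.
1 and 5 lie in the same block of the stable partition, so they are equivalent — no string distinguishes them.

No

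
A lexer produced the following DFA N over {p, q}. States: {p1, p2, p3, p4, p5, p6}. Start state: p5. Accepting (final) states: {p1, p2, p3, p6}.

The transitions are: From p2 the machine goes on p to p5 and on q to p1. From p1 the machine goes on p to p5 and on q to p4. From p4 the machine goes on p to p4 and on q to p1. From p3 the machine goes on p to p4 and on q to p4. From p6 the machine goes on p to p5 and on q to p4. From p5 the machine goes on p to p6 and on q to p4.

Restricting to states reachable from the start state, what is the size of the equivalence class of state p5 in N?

Reachable states from the start: {p1,p4,p5,p6}. Unreachable: {p2,p3} — drop them.
Initial partition by acceptance: {p1,p6} | {p4,p5}.
Refine {p4,p5} on symbol p: members go to different blocks, giving {p4} and {p5}.
Stable partition: {p1,p6} | {p4} | {p5} — 3 equivalence classes.
State p5 belongs to the block {p5}, which has 1 states.

1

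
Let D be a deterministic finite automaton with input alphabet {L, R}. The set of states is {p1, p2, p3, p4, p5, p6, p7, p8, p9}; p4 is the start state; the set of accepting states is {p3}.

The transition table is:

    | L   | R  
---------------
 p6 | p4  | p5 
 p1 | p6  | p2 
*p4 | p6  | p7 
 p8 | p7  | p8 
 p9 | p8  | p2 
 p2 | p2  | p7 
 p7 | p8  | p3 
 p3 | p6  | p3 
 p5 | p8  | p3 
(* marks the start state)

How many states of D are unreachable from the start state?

BFS from p4 reaches {p3, p4, p5, p6, p7, p8}; the 3 state(s) p1, p2, p9 are never visited.

3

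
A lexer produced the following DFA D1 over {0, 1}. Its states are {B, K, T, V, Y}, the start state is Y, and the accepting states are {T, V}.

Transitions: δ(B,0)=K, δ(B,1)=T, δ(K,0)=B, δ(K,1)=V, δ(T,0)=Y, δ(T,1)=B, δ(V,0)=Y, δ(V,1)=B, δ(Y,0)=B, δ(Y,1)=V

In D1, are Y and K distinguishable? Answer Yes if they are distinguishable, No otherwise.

P0 = {T,V} | {B,K,Y}.
Stable partition: {T,V} | {B,K,Y} — 2 equivalence classes.
Y and K lie in the same block of the stable partition, so they are equivalent — no string distinguishes them.

No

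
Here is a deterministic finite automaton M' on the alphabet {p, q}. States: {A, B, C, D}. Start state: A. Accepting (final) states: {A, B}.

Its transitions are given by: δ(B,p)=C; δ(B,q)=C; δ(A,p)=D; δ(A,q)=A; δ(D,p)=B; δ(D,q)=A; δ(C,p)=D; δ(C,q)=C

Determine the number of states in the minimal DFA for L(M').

Every state is reachable, so we keep all 4.
Initial partition by acceptance: {A,B} | {C,D}.
Refine {A,B} on symbol q: members go to different blocks, giving {A} and {B}.
On input p, block {C,D} splits into {C} and {D}.
Stable partition: {A} | {C} | {B} | {D} — 4 equivalence classes.

4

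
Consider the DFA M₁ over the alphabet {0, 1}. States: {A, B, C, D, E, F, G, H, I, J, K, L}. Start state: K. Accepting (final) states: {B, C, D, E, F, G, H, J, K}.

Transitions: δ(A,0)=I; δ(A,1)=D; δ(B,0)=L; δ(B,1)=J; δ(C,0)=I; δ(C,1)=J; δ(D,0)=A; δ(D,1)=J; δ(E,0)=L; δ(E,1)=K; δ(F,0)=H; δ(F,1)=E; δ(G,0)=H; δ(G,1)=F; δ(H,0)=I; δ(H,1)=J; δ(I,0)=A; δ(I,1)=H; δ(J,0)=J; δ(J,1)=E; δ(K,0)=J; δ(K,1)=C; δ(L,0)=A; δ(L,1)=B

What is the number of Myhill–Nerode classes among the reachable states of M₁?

States {F,G} cannot be reached from the start state, so discard them.
Start with accepting vs non-accepting: {B,C,D,E,H,J,K} | {A,I,L}.
Split {B,C,D,E,H,J,K} by δ(·,0) → {B,C,D,E,H} and {J,K}.
Stable partition: {B,C,D,E,H} | {A,I,L} | {J,K} — 3 equivalence classes.

3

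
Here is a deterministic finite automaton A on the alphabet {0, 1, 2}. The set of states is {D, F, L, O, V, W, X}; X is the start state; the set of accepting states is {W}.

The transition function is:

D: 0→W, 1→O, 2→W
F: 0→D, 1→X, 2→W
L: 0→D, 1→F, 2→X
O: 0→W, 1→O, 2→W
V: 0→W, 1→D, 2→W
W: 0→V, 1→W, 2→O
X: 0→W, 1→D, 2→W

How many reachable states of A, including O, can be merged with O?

Reachable states from the start: {D,O,V,W,X}. Unreachable: {F,L} — drop them.
P0 = {W} | {D,O,V,X}.
No further refinement is possible. Final partition (2 blocks): {W} | {D,O,V,X}.
The equivalence class containing O is {D,O,V,X}, of size 4.

4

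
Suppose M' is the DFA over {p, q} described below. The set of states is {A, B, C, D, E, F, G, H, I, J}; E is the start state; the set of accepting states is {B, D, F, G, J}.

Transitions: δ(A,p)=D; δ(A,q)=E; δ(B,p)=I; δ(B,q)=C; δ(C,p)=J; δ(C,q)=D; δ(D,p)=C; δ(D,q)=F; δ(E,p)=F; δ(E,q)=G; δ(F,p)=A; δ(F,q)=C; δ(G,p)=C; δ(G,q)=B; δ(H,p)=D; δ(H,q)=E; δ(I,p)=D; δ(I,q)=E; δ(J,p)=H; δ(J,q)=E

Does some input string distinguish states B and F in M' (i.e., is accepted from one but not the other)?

Initial partition by acceptance: {B,D,F,G,J} | {A,C,E,H,I}.
On input q, block {B,D,F,G,J} splits into {B,F,J} and {D,G}.
On input p, block {A,C,E,H,I} splits into {A,H,I} and {C,E}.
Stable partition: {B,F,J} | {A,H,I} | {D,G} | {C,E} — 4 equivalence classes.
B and F lie in the same block of the stable partition, so they are equivalent — no string distinguishes them.

No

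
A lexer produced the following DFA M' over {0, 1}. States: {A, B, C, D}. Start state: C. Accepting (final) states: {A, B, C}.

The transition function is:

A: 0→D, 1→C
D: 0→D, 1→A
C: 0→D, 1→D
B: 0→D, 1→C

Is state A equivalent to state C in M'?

No

States {B} cannot be reached from the start state, so discard them.
Initial partition by acceptance: {A,C} | {D}.
On input 1, block {A,C} splits into {A} and {C}.
The partition is now stable with 3 blocks: {A} | {D} | {C}.
A and C end up in different blocks, so they are distinguishable. For instance, the string '1' is accepted from only A.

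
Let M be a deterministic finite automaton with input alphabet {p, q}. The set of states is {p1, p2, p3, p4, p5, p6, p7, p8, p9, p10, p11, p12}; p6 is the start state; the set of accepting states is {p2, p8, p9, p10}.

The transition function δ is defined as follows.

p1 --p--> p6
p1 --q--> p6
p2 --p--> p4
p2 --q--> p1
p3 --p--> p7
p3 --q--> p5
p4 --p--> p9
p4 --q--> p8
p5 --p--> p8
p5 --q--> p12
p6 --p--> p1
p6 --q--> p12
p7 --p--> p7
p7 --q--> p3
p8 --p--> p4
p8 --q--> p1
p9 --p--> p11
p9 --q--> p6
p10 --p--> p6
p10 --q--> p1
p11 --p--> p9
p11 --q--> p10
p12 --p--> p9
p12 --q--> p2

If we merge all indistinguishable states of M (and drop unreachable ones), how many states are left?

7

Reachable states from the start: {p1,p2,p4,p6,p8,p9,p10,p11,p12}. Unreachable: {p3,p5,p7} — drop them.
P0 = {p2,p8,p9,p10} | {p1,p4,p6,p11,p12}.
Split {p1,p4,p6,p11,p12} by δ(·,p) → {p4,p11,p12} and {p1,p6}.
On input p, block {p2,p8,p9,p10} splits into {p2,p8,p9} and {p10}.
Split {p4,p11,p12} by δ(·,q) → {p4,p12} and {p11}.
Split {p2,p8,p9} by δ(·,p) → {p2,p8} and {p9}.
Refine {p1,p6} on symbol q: members go to different blocks, giving {p1} and {p6}.
No further refinement is possible. Final partition (7 blocks): {p2,p8} | {p4,p12} | {p1} | {p10} | {p11} | {p9} | {p6}.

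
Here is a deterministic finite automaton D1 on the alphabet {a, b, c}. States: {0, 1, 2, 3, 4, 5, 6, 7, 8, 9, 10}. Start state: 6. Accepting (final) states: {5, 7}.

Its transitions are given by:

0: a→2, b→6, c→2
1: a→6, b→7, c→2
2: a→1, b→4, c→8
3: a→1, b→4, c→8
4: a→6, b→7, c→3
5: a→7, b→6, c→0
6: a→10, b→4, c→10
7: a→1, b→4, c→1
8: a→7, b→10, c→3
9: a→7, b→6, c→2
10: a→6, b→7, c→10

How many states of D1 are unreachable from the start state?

3

BFS from 6 reaches {1, 2, 3, 4, 6, 7, 8, 10}; the 3 state(s) 0, 5, 9 are never visited.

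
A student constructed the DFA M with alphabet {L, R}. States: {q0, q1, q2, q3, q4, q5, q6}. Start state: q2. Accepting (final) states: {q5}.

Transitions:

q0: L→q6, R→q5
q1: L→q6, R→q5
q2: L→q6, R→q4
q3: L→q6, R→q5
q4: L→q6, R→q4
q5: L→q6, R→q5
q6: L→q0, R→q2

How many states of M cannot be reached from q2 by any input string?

BFS from q2 reaches {q0, q2, q4, q5, q6}; the 2 state(s) q1, q3 are never visited.

2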